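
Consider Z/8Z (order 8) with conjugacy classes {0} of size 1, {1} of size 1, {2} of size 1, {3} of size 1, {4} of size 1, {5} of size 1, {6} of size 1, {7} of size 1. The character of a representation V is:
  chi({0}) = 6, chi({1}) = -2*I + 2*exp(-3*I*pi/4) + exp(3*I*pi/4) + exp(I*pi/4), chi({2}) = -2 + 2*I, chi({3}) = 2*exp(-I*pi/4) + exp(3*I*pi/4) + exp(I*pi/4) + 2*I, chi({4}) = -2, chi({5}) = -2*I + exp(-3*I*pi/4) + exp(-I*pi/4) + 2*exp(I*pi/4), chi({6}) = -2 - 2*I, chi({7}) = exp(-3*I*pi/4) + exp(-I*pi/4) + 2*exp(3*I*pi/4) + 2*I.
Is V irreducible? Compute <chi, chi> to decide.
Not irreducible (reducible): <chi, chi> = 10 > 1.

Argument: <chi, chi> = (1/|G|) sum_C |C| * |chi(C)|^2 = (1/8)[1*|6|^2 + 1*|-2*I + 2*exp(-3*I*pi/4) + exp(3*I*pi/4) + exp(I*pi/4)|^2 + 1*|-2 + 2*I|^2 + 1*|2*exp(-I*pi/4) + exp(3*I*pi/4) + exp(I*pi/4) + 2*I|^2 + 1*|-2|^2 + 1*|-2*I + exp(-3*I*pi/4) + exp(-I*pi/4) + 2*exp(I*pi/4)|^2 + 1*|-2 - 2*I|^2 + 1*|exp(-3*I*pi/4) + exp(-I*pi/4) + 2*exp(3*I*pi/4) + 2*I|^2]
  = (1/8)[(36) + (6) + (8) + (6) + (4) + (6) + (8) + (6)] = 80/8 = 10.
(Exp terms are combined using exp(i*s)*conj(exp(i*t)) = exp(i*(s-t)), and sums of them are collapsed using the identity that for every m > 1 the m distinct m-th roots of unity sum to 0, e.g. 1 + exp(2*I*pi/3) + exp(-2*I*pi/3) = 0.)
A character is irreducible iff <chi, chi> = 1, so this representation is reducible.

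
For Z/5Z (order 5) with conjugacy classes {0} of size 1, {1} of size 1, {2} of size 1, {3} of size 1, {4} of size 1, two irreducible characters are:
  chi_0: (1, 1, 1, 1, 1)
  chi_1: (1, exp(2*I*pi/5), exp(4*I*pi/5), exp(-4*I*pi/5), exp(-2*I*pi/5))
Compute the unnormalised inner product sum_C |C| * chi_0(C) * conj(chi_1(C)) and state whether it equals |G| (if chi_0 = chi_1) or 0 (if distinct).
Sum = 0; so <chi_0, chi_1> = 0 (distinct irreducibles are orthogonal).

Details: Compute term by term over conjugacy classes (|C| * chi_0(C) * conj(chi_1(C))):
  1*(1)*conj(1) + 1*(1)*conj(exp(2*I*pi/5)) + 1*(1)*conj(exp(4*I*pi/5)) + 1*(1)*conj(exp(-4*I*pi/5)) + 1*(1)*conj(exp(-2*I*pi/5))
  = (1) + (exp(-2*I*pi/5)) + (exp(-4*I*pi/5)) + (exp(4*I*pi/5)) + (exp(2*I*pi/5))
  = 0.
(Exp terms are combined using exp(i*s)*conj(exp(i*t)) = exp(i*(s-t)), and sums of them are collapsed using the identity that for every m > 1 the m distinct m-th roots of unity sum to 0, e.g. 1 + exp(2*I*pi/3) + exp(-2*I*pi/3) = 0.)
Dividing by |G| = 5 gives 0/5 = 0, matching the row-orthogonality relation <chi_0, chi_1> = [chi_0 = chi_1].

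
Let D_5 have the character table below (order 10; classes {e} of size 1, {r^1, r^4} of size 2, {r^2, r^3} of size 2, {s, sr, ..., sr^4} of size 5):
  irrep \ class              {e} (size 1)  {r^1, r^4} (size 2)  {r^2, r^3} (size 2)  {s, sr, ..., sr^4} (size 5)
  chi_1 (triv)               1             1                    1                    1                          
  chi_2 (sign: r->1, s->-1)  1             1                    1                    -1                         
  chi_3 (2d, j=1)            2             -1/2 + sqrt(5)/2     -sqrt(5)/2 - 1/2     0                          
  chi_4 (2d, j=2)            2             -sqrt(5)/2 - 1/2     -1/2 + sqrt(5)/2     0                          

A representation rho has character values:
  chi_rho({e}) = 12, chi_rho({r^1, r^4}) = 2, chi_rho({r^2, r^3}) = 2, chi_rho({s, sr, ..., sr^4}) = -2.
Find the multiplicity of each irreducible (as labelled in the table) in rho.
Multiplicities: chi_1: 1, chi_2: 3, chi_3: 2, chi_4: 2.

Reasoning: Use <chi_rho, chi> = (1/|G|) sum_C |C| * chi_rho(C) * conj(chi(C)) with |G| = 10 for each irreducible chi in the table:
  <chi_rho, chi_1> = (1/10)[1*(12)*conj(1) + 2*(2)*conj(1) + 2*(2)*conj(1) + 5*(-2)*conj(1)]
      = (1/10)[(12) + (4) + (4) + (-10)] = 10/10 = 1
  <chi_rho, chi_2> = (1/10)[1*(12)*conj(1) + 2*(2)*conj(1) + 2*(2)*conj(1) + 5*(-2)*conj(-1)]
      = (1/10)[(12) + (4) + (4) + (10)] = 30/10 = 3
  <chi_rho, chi_3> = (1/10)[1*(12)*conj(2) + 2*(2)*conj(-1/2 + sqrt(5)/2) + 2*(2)*conj(-sqrt(5)/2 - 1/2) + 5*(-2)*conj(0)]
      = (1/10)[(24) + (-2 + 2*sqrt(5)) + (-2*sqrt(5) - 2) + (0)] = 20/10 = 2
  <chi_rho, chi_4> = (1/10)[1*(12)*conj(2) + 2*(2)*conj(-sqrt(5)/2 - 1/2) + 2*(2)*conj(-1/2 + sqrt(5)/2) + 5*(-2)*conj(0)]
      = (1/10)[(24) + (-2*sqrt(5) - 2) + (-2 + 2*sqrt(5)) + (0)] = 20/10 = 2
Dimension check: dim(rho) = sum (mult * dim) = 1*1 + 3*1 + 2*2 + 2*2 = 12 = chi_rho(e) = 12.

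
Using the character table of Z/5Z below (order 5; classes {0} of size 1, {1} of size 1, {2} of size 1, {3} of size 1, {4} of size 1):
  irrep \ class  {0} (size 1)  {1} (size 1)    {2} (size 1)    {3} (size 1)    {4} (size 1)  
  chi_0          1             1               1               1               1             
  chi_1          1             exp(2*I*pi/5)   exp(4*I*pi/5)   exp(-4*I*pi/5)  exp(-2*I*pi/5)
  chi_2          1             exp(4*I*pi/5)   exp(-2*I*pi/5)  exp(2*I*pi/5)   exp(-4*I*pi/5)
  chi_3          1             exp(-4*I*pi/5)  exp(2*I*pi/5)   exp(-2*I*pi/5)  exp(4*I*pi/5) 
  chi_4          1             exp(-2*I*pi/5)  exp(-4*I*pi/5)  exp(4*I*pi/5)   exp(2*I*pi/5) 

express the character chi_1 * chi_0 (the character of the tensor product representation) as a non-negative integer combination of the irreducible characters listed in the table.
chi_1 tensor chi_0 = chi_1 (all other irreducibles have multiplicity 0).

Derivation: The character of a tensor product is the pointwise product (chi_1 * chi_0)(C) = chi_1(C) * chi_0(C):
  {0}: (1)*(1), {1}: (exp(2*I*pi/5))*(1), {2}: (exp(4*I*pi/5))*(1), {3}: (exp(-4*I*pi/5))*(1), {4}: (exp(-2*I*pi/5))*(1)
so (chi_1 * chi_0) takes values
  {0} -> 1, {1} -> exp(2*I*pi/5), {2} -> exp(4*I*pi/5), {3} -> exp(-4*I*pi/5), {4} -> exp(-2*I*pi/5).
Now take the inner product of this character with each irreducible chi from the table, <chi_1*chi_0, chi> = (1/5) sum_C |C| (chi_1*chi_0)(C) conj(chi(C)):
  <chi_1*chi_0, chi_0> = (1/5)[1*(1)*conj(1) + 1*(exp(2*I*pi/5))*conj(1) + 1*(exp(4*I*pi/5))*conj(1) + 1*(exp(-4*I*pi/5))*conj(1) + 1*(exp(-2*I*pi/5))*conj(1)]
      = (1/5)[(1) + (exp(2*I*pi/5)) + (exp(4*I*pi/5)) + (exp(-4*I*pi/5)) + (exp(-2*I*pi/5))] = 0/5 = 0
  <chi_1*chi_0, chi_1> = (1/5)[1*(1)*conj(1) + 1*(exp(2*I*pi/5))*conj(exp(2*I*pi/5)) + 1*(exp(4*I*pi/5))*conj(exp(4*I*pi/5)) + 1*(exp(-4*I*pi/5))*conj(exp(-4*I*pi/5)) + 1*(exp(-2*I*pi/5))*conj(exp(-2*I*pi/5))]
      = (1/5)[(1) + (1) + (1) + (1) + (1)] = 5/5 = 1
  <chi_1*chi_0, chi_2> = (1/5)[1*(1)*conj(1) + 1*(exp(2*I*pi/5))*conj(exp(4*I*pi/5)) + 1*(exp(4*I*pi/5))*conj(exp(-2*I*pi/5)) + 1*(exp(-4*I*pi/5))*conj(exp(2*I*pi/5)) + 1*(exp(-2*I*pi/5))*conj(exp(-4*I*pi/5))]
      = (1/5)[(1) + (exp(-2*I*pi/5)) + (exp(-4*I*pi/5)) + (exp(4*I*pi/5)) + (exp(2*I*pi/5))] = 0/5 = 0
  <chi_1*chi_0, chi_3> = (1/5)[1*(1)*conj(1) + 1*(exp(2*I*pi/5))*conj(exp(-4*I*pi/5)) + 1*(exp(4*I*pi/5))*conj(exp(2*I*pi/5)) + 1*(exp(-4*I*pi/5))*conj(exp(-2*I*pi/5)) + 1*(exp(-2*I*pi/5))*conj(exp(4*I*pi/5))]
      = (1/5)[(1) + (exp(-4*I*pi/5)) + (exp(2*I*pi/5)) + (exp(-2*I*pi/5)) + (exp(4*I*pi/5))] = 0/5 = 0
  <chi_1*chi_0, chi_4> = (1/5)[1*(1)*conj(1) + 1*(exp(2*I*pi/5))*conj(exp(-2*I*pi/5)) + 1*(exp(4*I*pi/5))*conj(exp(-4*I*pi/5)) + 1*(exp(-4*I*pi/5))*conj(exp(4*I*pi/5)) + 1*(exp(-2*I*pi/5))*conj(exp(2*I*pi/5))]
      = (1/5)[(1) + (exp(4*I*pi/5)) + (exp(-2*I*pi/5)) + (exp(2*I*pi/5)) + (exp(-4*I*pi/5))] = 0/5 = 0
(Exp terms are combined using exp(i*s)*conj(exp(i*t)) = exp(i*(s-t)), and sums of them are collapsed using the identity that for every m > 1 the m distinct m-th roots of unity sum to 0, e.g. 1 + exp(2*I*pi/3) + exp(-2*I*pi/3) = 0.)
Hence the multiplicities are chi_1: 1. Dimension check: dim(chi_1)*dim(chi_0) = 1*1 = 1 and sum (mult * dim) = 1*1 = 1.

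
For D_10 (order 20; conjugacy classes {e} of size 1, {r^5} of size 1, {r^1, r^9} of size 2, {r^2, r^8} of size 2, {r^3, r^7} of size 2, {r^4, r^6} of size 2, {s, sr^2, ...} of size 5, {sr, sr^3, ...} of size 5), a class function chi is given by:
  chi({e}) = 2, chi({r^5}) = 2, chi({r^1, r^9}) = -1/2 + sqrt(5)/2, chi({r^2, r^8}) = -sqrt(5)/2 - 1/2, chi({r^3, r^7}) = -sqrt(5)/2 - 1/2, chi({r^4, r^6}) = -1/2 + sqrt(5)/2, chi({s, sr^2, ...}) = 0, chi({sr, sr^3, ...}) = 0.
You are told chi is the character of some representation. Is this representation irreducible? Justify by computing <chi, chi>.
Irreducible: <chi, chi> = 1.

Explanation: <chi, chi> = (1/|G|) sum_C |C| * |chi(C)|^2 = (1/20)[1*|2|^2 + 1*|2|^2 + 2*|-1/2 + sqrt(5)/2|^2 + 2*|-sqrt(5)/2 - 1/2|^2 + 2*|-sqrt(5)/2 - 1/2|^2 + 2*|-1/2 + sqrt(5)/2|^2 + 5*|0|^2 + 5*|0|^2]
  = (1/20)[(4) + (4) + (3 - sqrt(5)) + (sqrt(5) + 3) + (sqrt(5) + 3) + (3 - sqrt(5)) + (0) + (0)] = 20/20 = 1.
A character is irreducible iff <chi, chi> = 1, so this representation is irreducible.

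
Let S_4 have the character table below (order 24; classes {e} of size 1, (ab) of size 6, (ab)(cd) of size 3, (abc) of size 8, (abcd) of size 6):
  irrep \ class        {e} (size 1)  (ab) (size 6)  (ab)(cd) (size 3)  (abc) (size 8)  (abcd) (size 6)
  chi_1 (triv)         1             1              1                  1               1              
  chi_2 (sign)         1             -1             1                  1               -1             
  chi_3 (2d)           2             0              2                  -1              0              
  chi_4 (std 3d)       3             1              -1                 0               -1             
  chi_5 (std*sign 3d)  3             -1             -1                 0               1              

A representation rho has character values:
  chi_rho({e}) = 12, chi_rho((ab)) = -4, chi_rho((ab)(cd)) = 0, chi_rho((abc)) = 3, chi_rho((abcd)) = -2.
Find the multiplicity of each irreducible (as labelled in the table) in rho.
Multiplicities: chi_1: 0, chi_2: 3, chi_3: 0, chi_4: 1, chi_5: 2.

Use <chi_rho, chi> = (1/|G|) sum_C |C| * chi_rho(C) * conj(chi(C)) with |G| = 24 for each irreducible chi in the table:
  <chi_rho, chi_1> = (1/24)[1*(12)*conj(1) + 6*(-4)*conj(1) + 3*(0)*conj(1) + 8*(3)*conj(1) + 6*(-2)*conj(1)]
      = (1/24)[(12) + (-24) + (0) + (24) + (-12)] = 0/24 = 0
  <chi_rho, chi_2> = (1/24)[1*(12)*conj(1) + 6*(-4)*conj(-1) + 3*(0)*conj(1) + 8*(3)*conj(1) + 6*(-2)*conj(-1)]
      = (1/24)[(12) + (24) + (0) + (24) + (12)] = 72/24 = 3
  <chi_rho, chi_3> = (1/24)[1*(12)*conj(2) + 6*(-4)*conj(0) + 3*(0)*conj(2) + 8*(3)*conj(-1) + 6*(-2)*conj(0)]
      = (1/24)[(24) + (0) + (0) + (-24) + (0)] = 0/24 = 0
  <chi_rho, chi_4> = (1/24)[1*(12)*conj(3) + 6*(-4)*conj(1) + 3*(0)*conj(-1) + 8*(3)*conj(0) + 6*(-2)*conj(-1)]
      = (1/24)[(36) + (-24) + (0) + (0) + (12)] = 24/24 = 1
  <chi_rho, chi_5> = (1/24)[1*(12)*conj(3) + 6*(-4)*conj(-1) + 3*(0)*conj(-1) + 8*(3)*conj(0) + 6*(-2)*conj(1)]
      = (1/24)[(36) + (24) + (0) + (0) + (-12)] = 48/24 = 2
Dimension check: dim(rho) = sum (mult * dim) = 0*1 + 3*1 + 0*2 + 1*3 + 2*3 = 12 = chi_rho(e) = 12.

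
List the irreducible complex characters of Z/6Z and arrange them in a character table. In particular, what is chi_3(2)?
Character table of Z/6Z (irreps indexed chi_0,...,chi_5 with chi_k(m) = zeta_6^(k*m), zeta_6 = exp(2*pi*i/6)):
  irrep \ class  {0} (size 1)  {1} (size 1)    {2} (size 1)    {3} (size 1)  {4} (size 1)    {5} (size 1)  
  chi_0          1             1               1               1             1               1             
  chi_1          1             exp(I*pi/3)     exp(2*I*pi/3)   -1            exp(-2*I*pi/3)  exp(-I*pi/3)  
  chi_2          1             exp(2*I*pi/3)   exp(-2*I*pi/3)  1             exp(2*I*pi/3)   exp(-2*I*pi/3)
  chi_3          1             -1              1               -1            1               -1            
  chi_4          1             exp(-2*I*pi/3)  exp(2*I*pi/3)   1             exp(-2*I*pi/3)  exp(2*I*pi/3) 
  chi_5          1             exp(-I*pi/3)    exp(-2*I*pi/3)  -1            exp(2*I*pi/3)   exp(I*pi/3)   

Spot check: chi_3(2) = zeta_6^(3*2) = zeta_6^6 = 1.

Justification: Z/6Z is abelian, so all 6 irreducible complex representations are 1-dimensional. They are given by chi_k(m) = zeta_6^(k*m) for k = 0,...,5. Row orthogonality: sum_m chi_k(m) conj(chi_l(m)) = 6 * [k = l].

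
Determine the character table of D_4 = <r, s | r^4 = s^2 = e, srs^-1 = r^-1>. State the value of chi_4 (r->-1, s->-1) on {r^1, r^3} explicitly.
Conjugacy classes: {e} of size 1, {r^2} of size 1, {r^1, r^3} of size 2, {s, sr^2, ...} of size 2, {sr, sr^3, ...} of size 2.
Character table:
  irrep \ class              {e} (size 1)  {r^2} (size 1)  {r^1, r^3} (size 2)  {s, sr^2, ...} (size 2)  {sr, sr^3, ...} (size 2)
  chi_1 (triv)               1             1               1                    1                        1                       
  chi_2 (sign: r->1, s->-1)  1             1               1                    -1                       -1                      
  chi_3 (r->-1, s->1)        1             1               -1                   1                        -1                      
  chi_4 (r->-1, s->-1)       1             1               -1                   -1                       1                       
  chi_5 (2d, j=1)            2             -2              0                    0                        0                       

Spot check: chi_4 (r->-1, s->-1) on {r^1, r^3} = -1.

Proof sketch: D_4 has order 2*4 = 8 with 5 conjugacy classes, hence 5 irreducibles. Sum of squared dims 1 + 1 + 1 + 1 + 4 = 8 = |G|. Linear characters come from the abelianisation; the 2-dimensional irreps have character r^k -> 2*cos(2*pi*j*k/4), reflections -> 0.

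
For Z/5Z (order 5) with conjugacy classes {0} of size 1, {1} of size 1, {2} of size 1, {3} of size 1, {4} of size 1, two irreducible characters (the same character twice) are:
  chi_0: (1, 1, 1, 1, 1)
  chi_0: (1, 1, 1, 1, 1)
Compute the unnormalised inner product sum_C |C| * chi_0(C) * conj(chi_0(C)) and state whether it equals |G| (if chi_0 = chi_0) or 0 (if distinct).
Sum = 5 = |G| = 5; so <chi_0, chi_0> = 1 (norm-1 confirms irreducibility).

Derivation: Compute term by term over conjugacy classes (|C| * chi_0(C) * conj(chi_0(C))):
  1*(1)*conj(1) + 1*(1)*conj(1) + 1*(1)*conj(1) + 1*(1)*conj(1) + 1*(1)*conj(1)
  = (1) + (1) + (1) + (1) + (1)
  = 5.
(Exp terms are combined using exp(i*s)*conj(exp(i*t)) = exp(i*(s-t)), and sums of them are collapsed using the identity that for every m > 1 the m distinct m-th roots of unity sum to 0, e.g. 1 + exp(2*I*pi/3) + exp(-2*I*pi/3) = 0.)
Dividing by |G| = 5 gives 5/5 = 1, matching the row-orthogonality relation <chi_0, chi_0> = [chi_0 = chi_0].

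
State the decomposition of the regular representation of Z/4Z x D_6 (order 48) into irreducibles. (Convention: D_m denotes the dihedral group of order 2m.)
Each irreducible V_i of dimension d_i appears with multiplicity d_i, i.e. rho_reg = (direct sum over all irreducibles V_i) d_i V_i. The irreducible dimensions for Z/4Z x D_6 are 1, 1, 1, 1, 1, 1, 1, 1, 1, 1, 1, 1, 1, 1, 1, 1, 2, 2, 2, 2, 2, 2, 2, 2: 16 irreducibles of dimension 1, each with multiplicity 1; 8 irreducibles of dimension 2, each with multiplicity 2. Total dimension 16*1*1 + 8*2*2 = 48 = |G|.

Solution. General theorem: in the regular representation of a finite group G, each irreducible appears with multiplicity equal to its dimension. Check: dim(rho_reg) = sum d_i^2 = 1 + 1 + 1 + 1 + 1 + 1 + 1 + 1 + 1 + 1 + 1 + 1 + 1 + 1 + 1 + 1 + 4 + 4 + 4 + 4 + 4 + 4 + 4 + 4 = 48 = |G|.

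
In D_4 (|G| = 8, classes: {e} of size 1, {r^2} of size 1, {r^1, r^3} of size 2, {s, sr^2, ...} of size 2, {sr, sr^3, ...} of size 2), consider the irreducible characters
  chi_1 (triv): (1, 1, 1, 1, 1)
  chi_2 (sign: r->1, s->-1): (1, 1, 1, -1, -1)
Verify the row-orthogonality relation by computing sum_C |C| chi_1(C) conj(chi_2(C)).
Sum = 0; so <chi_1, chi_2> = 0 (distinct irreducibles are orthogonal).

Argument: Compute term by term over conjugacy classes (|C| * chi_1(C) * conj(chi_2(C))):
  1*(1)*conj(1) + 1*(1)*conj(1) + 2*(1)*conj(1) + 2*(1)*conj(-1) + 2*(1)*conj(-1)
  = (1) + (1) + (2) + (-2) + (-2)
  = 0.
Dividing by |G| = 8 gives 0/8 = 0, matching the row-orthogonality relation <chi_1, chi_2> = [chi_1 = chi_2].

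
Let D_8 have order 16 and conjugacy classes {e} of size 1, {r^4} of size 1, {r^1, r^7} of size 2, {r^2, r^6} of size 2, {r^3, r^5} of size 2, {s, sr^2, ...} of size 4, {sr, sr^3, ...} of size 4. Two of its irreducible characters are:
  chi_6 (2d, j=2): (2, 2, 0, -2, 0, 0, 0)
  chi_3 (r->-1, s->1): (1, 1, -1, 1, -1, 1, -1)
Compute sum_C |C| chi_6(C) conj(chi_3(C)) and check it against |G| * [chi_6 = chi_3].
Sum = 0; so <chi_6, chi_3> = 0 (distinct irreducibles are orthogonal).

Solution. Compute term by term over conjugacy classes (|C| * chi_6(C) * conj(chi_3(C))):
  1*(2)*conj(1) + 1*(2)*conj(1) + 2*(0)*conj(-1) + 2*(-2)*conj(1) + 2*(0)*conj(-1) + 4*(0)*conj(1) + 4*(0)*conj(-1)
  = (2) + (2) + (0) + (-4) + (0) + (0) + (0)
  = 0.
Dividing by |G| = 16 gives 0/16 = 0, matching the row-orthogonality relation <chi_6, chi_3> = [chi_6 = chi_3].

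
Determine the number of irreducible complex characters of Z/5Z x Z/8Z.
40

Reasoning: The number of irreducible complex representations of a finite group equals its number of conjugacy classes. Z/5Z x Z/8Z is abelian of order 40, so every element is its own conjugacy class: 40 classes, so Z/5Z x Z/8Z (order 40) has exactly 40 irreducible complex representations.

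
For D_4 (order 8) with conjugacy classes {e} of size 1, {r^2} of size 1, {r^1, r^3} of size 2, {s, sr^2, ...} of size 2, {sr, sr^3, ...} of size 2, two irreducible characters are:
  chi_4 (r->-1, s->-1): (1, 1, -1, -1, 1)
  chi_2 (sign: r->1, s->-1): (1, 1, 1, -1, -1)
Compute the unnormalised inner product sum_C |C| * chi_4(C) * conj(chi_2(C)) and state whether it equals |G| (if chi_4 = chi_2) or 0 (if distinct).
Sum = 0; so <chi_4, chi_2> = 0 (distinct irreducibles are orthogonal).

Why: Compute term by term over conjugacy classes (|C| * chi_4(C) * conj(chi_2(C))):
  1*(1)*conj(1) + 1*(1)*conj(1) + 2*(-1)*conj(1) + 2*(-1)*conj(-1) + 2*(1)*conj(-1)
  = (1) + (1) + (-2) + (2) + (-2)
  = 0.
Dividing by |G| = 8 gives 0/8 = 0, matching the row-orthogonality relation <chi_4, chi_2> = [chi_4 = chi_2].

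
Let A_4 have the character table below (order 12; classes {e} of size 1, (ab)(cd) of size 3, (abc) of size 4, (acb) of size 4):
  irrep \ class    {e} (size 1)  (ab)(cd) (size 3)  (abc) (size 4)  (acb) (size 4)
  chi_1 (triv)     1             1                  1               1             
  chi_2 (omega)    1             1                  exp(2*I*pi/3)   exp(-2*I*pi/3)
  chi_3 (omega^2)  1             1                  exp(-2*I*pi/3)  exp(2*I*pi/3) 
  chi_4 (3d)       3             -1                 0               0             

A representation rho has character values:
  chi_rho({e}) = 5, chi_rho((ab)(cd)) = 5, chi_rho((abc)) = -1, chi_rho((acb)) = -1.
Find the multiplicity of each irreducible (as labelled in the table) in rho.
Multiplicities: chi_1: 1, chi_2: 2, chi_3: 2, chi_4: 0.

Explanation: Use <chi_rho, chi> = (1/|G|) sum_C |C| * chi_rho(C) * conj(chi(C)) with |G| = 12 for each irreducible chi in the table:
  <chi_rho, chi_1> = (1/12)[1*(5)*conj(1) + 3*(5)*conj(1) + 4*(-1)*conj(1) + 4*(-1)*conj(1)]
      = (1/12)[(5) + (15) + (-4) + (-4)] = 12/12 = 1
  <chi_rho, chi_2> = (1/12)[1*(5)*conj(1) + 3*(5)*conj(1) + 4*(-1)*conj(exp(2*I*pi/3)) + 4*(-1)*conj(exp(-2*I*pi/3))]
      = (1/12)[(5) + (15) + (8 + 4*exp(-2*I*pi/3) + 8*exp(2*I*pi/3)) + (8 + 8*exp(-2*I*pi/3) + 4*exp(2*I*pi/3))] = 24/12 = 2
  <chi_rho, chi_3> = (1/12)[1*(5)*conj(1) + 3*(5)*conj(1) + 4*(-1)*conj(exp(-2*I*pi/3)) + 4*(-1)*conj(exp(2*I*pi/3))]
      = (1/12)[(5) + (15) + (8 + 8*exp(-2*I*pi/3) + 4*exp(2*I*pi/3)) + (8 + 4*exp(-2*I*pi/3) + 8*exp(2*I*pi/3))] = 24/12 = 2
  <chi_rho, chi_4> = (1/12)[1*(5)*conj(3) + 3*(5)*conj(-1) + 4*(-1)*conj(0) + 4*(-1)*conj(0)]
      = (1/12)[(15) + (-15) + (0) + (0)] = 0/12 = 0
(Exp terms are combined using exp(i*s)*conj(exp(i*t)) = exp(i*(s-t)), and sums of them are collapsed using the identity that for every m > 1 the m distinct m-th roots of unity sum to 0, e.g. 1 + exp(2*I*pi/3) + exp(-2*I*pi/3) = 0.)
Dimension check: dim(rho) = sum (mult * dim) = 1*1 + 2*1 + 2*1 + 0*3 = 5 = chi_rho(e) = 5.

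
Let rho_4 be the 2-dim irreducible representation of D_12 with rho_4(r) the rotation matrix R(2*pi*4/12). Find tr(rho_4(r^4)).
chi_{rho_4}(r^4) = 2*cos(2*pi*4*4/12) = -1

Explanation: rho_4(r^4) is rotation by angle 2*pi*4*4/12, whose trace is 2*cos(2*pi*4*4/12) = -1.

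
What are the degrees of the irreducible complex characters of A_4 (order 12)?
Dimensions: 1, 1, 1, 3

Why: There are 4 irreducibles (= number of conjugacy classes). Their dimensions d_i satisfy sum d_i^2 = |G| = 12: 1 + 1 + 1 + 9 = 12.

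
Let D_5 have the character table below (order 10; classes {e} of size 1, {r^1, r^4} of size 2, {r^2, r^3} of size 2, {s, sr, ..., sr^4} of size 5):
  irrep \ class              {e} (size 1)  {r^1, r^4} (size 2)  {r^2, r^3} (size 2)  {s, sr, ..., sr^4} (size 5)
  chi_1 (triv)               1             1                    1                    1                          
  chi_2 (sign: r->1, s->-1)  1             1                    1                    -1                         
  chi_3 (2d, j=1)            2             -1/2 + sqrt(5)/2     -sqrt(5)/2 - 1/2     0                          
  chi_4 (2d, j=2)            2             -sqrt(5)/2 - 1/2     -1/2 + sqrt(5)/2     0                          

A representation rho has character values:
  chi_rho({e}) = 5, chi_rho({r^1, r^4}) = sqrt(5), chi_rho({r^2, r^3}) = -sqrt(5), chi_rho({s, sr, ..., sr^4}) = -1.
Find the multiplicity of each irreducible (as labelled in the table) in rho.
Multiplicities: chi_1: 0, chi_2: 1, chi_3: 2, chi_4: 0.

Why: Use <chi_rho, chi> = (1/|G|) sum_C |C| * chi_rho(C) * conj(chi(C)) with |G| = 10 for each irreducible chi in the table:
  <chi_rho, chi_1> = (1/10)[1*(5)*conj(1) + 2*(sqrt(5))*conj(1) + 2*(-sqrt(5))*conj(1) + 5*(-1)*conj(1)]
      = (1/10)[(5) + (2*sqrt(5)) + (-2*sqrt(5)) + (-5)] = 0/10 = 0
  <chi_rho, chi_2> = (1/10)[1*(5)*conj(1) + 2*(sqrt(5))*conj(1) + 2*(-sqrt(5))*conj(1) + 5*(-1)*conj(-1)]
      = (1/10)[(5) + (2*sqrt(5)) + (-2*sqrt(5)) + (5)] = 10/10 = 1
  <chi_rho, chi_3> = (1/10)[1*(5)*conj(2) + 2*(sqrt(5))*conj(-1/2 + sqrt(5)/2) + 2*(-sqrt(5))*conj(-sqrt(5)/2 - 1/2) + 5*(-1)*conj(0)]
      = (1/10)[(10) + (5 - sqrt(5)) + (sqrt(5) + 5) + (0)] = 20/10 = 2
  <chi_rho, chi_4> = (1/10)[1*(5)*conj(2) + 2*(sqrt(5))*conj(-sqrt(5)/2 - 1/2) + 2*(-sqrt(5))*conj(-1/2 + sqrt(5)/2) + 5*(-1)*conj(0)]
      = (1/10)[(10) + (-5 - sqrt(5)) + (-5 + sqrt(5)) + (0)] = 0/10 = 0
Dimension check: dim(rho) = sum (mult * dim) = 0*1 + 1*1 + 2*2 + 0*2 = 5 = chi_rho(e) = 5.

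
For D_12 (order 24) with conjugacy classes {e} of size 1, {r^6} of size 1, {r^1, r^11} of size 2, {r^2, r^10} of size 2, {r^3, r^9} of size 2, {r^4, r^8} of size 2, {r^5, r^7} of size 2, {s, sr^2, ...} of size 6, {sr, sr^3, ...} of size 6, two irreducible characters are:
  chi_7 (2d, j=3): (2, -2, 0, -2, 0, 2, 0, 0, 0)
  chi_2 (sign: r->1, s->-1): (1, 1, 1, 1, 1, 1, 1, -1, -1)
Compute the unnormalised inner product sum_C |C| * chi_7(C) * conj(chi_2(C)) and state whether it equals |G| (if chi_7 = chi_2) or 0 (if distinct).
Sum = 0; so <chi_7, chi_2> = 0 (distinct irreducibles are orthogonal).

Compute term by term over conjugacy classes (|C| * chi_7(C) * conj(chi_2(C))):
  1*(2)*conj(1) + 1*(-2)*conj(1) + 2*(0)*conj(1) + 2*(-2)*conj(1) + 2*(0)*conj(1) + 2*(2)*conj(1) + 2*(0)*conj(1) + 6*(0)*conj(-1) + 6*(0)*conj(-1)
  = (2) + (-2) + (0) + (-4) + (0) + (4) + (0) + (0) + (0)
  = 0.
Dividing by |G| = 24 gives 0/24 = 0, matching the row-orthogonality relation <chi_7, chi_2> = [chi_7 = chi_2].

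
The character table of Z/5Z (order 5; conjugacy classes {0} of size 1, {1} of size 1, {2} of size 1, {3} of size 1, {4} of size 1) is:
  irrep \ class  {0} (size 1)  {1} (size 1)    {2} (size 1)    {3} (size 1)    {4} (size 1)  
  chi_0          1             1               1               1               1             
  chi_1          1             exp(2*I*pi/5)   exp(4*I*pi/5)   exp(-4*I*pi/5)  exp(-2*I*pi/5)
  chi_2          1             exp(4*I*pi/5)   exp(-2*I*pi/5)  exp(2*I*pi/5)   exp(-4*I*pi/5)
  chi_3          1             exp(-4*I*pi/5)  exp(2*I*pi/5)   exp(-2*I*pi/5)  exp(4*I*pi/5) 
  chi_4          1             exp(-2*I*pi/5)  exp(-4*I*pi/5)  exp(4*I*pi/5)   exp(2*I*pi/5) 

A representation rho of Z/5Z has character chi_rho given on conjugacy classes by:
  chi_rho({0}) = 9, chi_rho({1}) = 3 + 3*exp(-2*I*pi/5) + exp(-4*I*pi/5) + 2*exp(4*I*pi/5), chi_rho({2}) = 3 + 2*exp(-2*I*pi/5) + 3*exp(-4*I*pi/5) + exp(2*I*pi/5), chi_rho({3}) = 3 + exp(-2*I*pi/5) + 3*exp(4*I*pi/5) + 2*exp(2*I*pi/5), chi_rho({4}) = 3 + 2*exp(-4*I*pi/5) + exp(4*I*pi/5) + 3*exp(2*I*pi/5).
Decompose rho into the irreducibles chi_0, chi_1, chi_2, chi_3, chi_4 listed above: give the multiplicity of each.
Multiplicities: chi_0: 3, chi_1: 0, chi_2: 2, chi_3: 1, chi_4: 3.

Derivation: Use <chi_rho, chi> = (1/|G|) sum_C |C| * chi_rho(C) * conj(chi(C)) with |G| = 5 for each irreducible chi in the table:
  <chi_rho, chi_0> = (1/5)[1*(9)*conj(1) + 1*(3 + 3*exp(-2*I*pi/5) + exp(-4*I*pi/5) + 2*exp(4*I*pi/5))*conj(1) + 1*(3 + 2*exp(-2*I*pi/5) + 3*exp(-4*I*pi/5) + exp(2*I*pi/5))*conj(1) + 1*(3 + exp(-2*I*pi/5) + 3*exp(4*I*pi/5) + 2*exp(2*I*pi/5))*conj(1) + 1*(3 + 2*exp(-4*I*pi/5) + exp(4*I*pi/5) + 3*exp(2*I*pi/5))*conj(1)]
      = (1/5)[(9) + (3 + 3*exp(-2*I*pi/5) + exp(-4*I*pi/5) + 2*exp(4*I*pi/5)) + (3 + 2*exp(-2*I*pi/5) + 3*exp(-4*I*pi/5) + exp(2*I*pi/5)) + (3 + exp(-2*I*pi/5) + 3*exp(4*I*pi/5) + 2*exp(2*I*pi/5)) + (3 + 2*exp(-4*I*pi/5) + exp(4*I*pi/5) + 3*exp(2*I*pi/5))] = 15/5 = 3
  <chi_rho, chi_1> = (1/5)[1*(9)*conj(1) + 1*(3 + 3*exp(-2*I*pi/5) + exp(-4*I*pi/5) + 2*exp(4*I*pi/5))*conj(exp(2*I*pi/5)) + 1*(3 + 2*exp(-2*I*pi/5) + 3*exp(-4*I*pi/5) + exp(2*I*pi/5))*conj(exp(4*I*pi/5)) + 1*(3 + exp(-2*I*pi/5) + 3*exp(4*I*pi/5) + 2*exp(2*I*pi/5))*conj(exp(-4*I*pi/5)) + 1*(3 + 2*exp(-4*I*pi/5) + exp(4*I*pi/5) + 3*exp(2*I*pi/5))*conj(exp(-2*I*pi/5))]
      = (1/5)[(9) + (3*exp(-2*I*pi/5) + 3*exp(-4*I*pi/5) + exp(4*I*pi/5) + 2*exp(2*I*pi/5)) + (3*exp(-4*I*pi/5) + exp(-2*I*pi/5) + 2*exp(4*I*pi/5) + 3*exp(2*I*pi/5)) + (3*exp(-2*I*pi/5) + 2*exp(-4*I*pi/5) + exp(2*I*pi/5) + 3*exp(4*I*pi/5)) + (2*exp(-2*I*pi/5) + exp(-4*I*pi/5) + 3*exp(4*I*pi/5) + 3*exp(2*I*pi/5))] = 0/5 = 0
  <chi_rho, chi_2> = (1/5)[1*(9)*conj(1) + 1*(3 + 3*exp(-2*I*pi/5) + exp(-4*I*pi/5) + 2*exp(4*I*pi/5))*conj(exp(4*I*pi/5)) + 1*(3 + 2*exp(-2*I*pi/5) + 3*exp(-4*I*pi/5) + exp(2*I*pi/5))*conj(exp(-2*I*pi/5)) + 1*(3 + exp(-2*I*pi/5) + 3*exp(4*I*pi/5) + 2*exp(2*I*pi/5))*conj(exp(2*I*pi/5)) + 1*(3 + 2*exp(-4*I*pi/5) + exp(4*I*pi/5) + 3*exp(2*I*pi/5))*conj(exp(-4*I*pi/5))]
      = (1/5)[(9) + (2 + 3*exp(-4*I*pi/5) + exp(2*I*pi/5) + 3*exp(4*I*pi/5)) + (2 + 3*exp(-2*I*pi/5) + exp(4*I*pi/5) + 3*exp(2*I*pi/5)) + (2 + 3*exp(-2*I*pi/5) + exp(-4*I*pi/5) + 3*exp(2*I*pi/5)) + (2 + 3*exp(-4*I*pi/5) + exp(-2*I*pi/5) + 3*exp(4*I*pi/5))] = 10/5 = 2
  <chi_rho, chi_3> = (1/5)[1*(9)*conj(1) + 1*(3 + 3*exp(-2*I*pi/5) + exp(-4*I*pi/5) + 2*exp(4*I*pi/5))*conj(exp(-4*I*pi/5)) + 1*(3 + 2*exp(-2*I*pi/5) + 3*exp(-4*I*pi/5) + exp(2*I*pi/5))*conj(exp(2*I*pi/5)) + 1*(3 + exp(-2*I*pi/5) + 3*exp(4*I*pi/5) + 2*exp(2*I*pi/5))*conj(exp(-2*I*pi/5)) + 1*(3 + 2*exp(-4*I*pi/5) + exp(4*I*pi/5) + 3*exp(2*I*pi/5))*conj(exp(4*I*pi/5))]
      = (1/5)[(9) + (1 + 2*exp(-2*I*pi/5) + 3*exp(4*I*pi/5) + 3*exp(2*I*pi/5)) + (1 + 3*exp(-2*I*pi/5) + 2*exp(-4*I*pi/5) + 3*exp(4*I*pi/5)) + (1 + 3*exp(-4*I*pi/5) + 2*exp(4*I*pi/5) + 3*exp(2*I*pi/5)) + (1 + 3*exp(-2*I*pi/5) + 3*exp(-4*I*pi/5) + 2*exp(2*I*pi/5))] = 5/5 = 1
  <chi_rho, chi_4> = (1/5)[1*(9)*conj(1) + 1*(3 + 3*exp(-2*I*pi/5) + exp(-4*I*pi/5) + 2*exp(4*I*pi/5))*conj(exp(-2*I*pi/5)) + 1*(3 + 2*exp(-2*I*pi/5) + 3*exp(-4*I*pi/5) + exp(2*I*pi/5))*conj(exp(-4*I*pi/5)) + 1*(3 + exp(-2*I*pi/5) + 3*exp(4*I*pi/5) + 2*exp(2*I*pi/5))*conj(exp(4*I*pi/5)) + 1*(3 + 2*exp(-4*I*pi/5) + exp(4*I*pi/5) + 3*exp(2*I*pi/5))*conj(exp(2*I*pi/5))]
      = (1/5)[(9) + (3 + 2*exp(-4*I*pi/5) + exp(-2*I*pi/5) + 3*exp(2*I*pi/5)) + (3 + exp(-4*I*pi/5) + 3*exp(4*I*pi/5) + 2*exp(2*I*pi/5)) + (3 + 2*exp(-2*I*pi/5) + 3*exp(-4*I*pi/5) + exp(4*I*pi/5)) + (3 + 3*exp(-2*I*pi/5) + exp(2*I*pi/5) + 2*exp(4*I*pi/5))] = 15/5 = 3
(Exp terms are combined using exp(i*s)*conj(exp(i*t)) = exp(i*(s-t)), and sums of them are collapsed using the identity that for every m > 1 the m distinct m-th roots of unity sum to 0, e.g. 1 + exp(2*I*pi/3) + exp(-2*I*pi/3) = 0.)
Dimension check: dim(rho) = sum (mult * dim) = 3*1 + 0*1 + 2*1 + 1*1 + 3*1 = 9 = chi_rho(e) = 9.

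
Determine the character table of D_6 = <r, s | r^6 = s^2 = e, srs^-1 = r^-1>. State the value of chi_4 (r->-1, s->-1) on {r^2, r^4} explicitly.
Conjugacy classes: {e} of size 1, {r^3} of size 1, {r^1, r^5} of size 2, {r^2, r^4} of size 2, {s, sr^2, ...} of size 3, {sr, sr^3, ...} of size 3.
Character table:
  irrep \ class              {e} (size 1)  {r^3} (size 1)  {r^1, r^5} (size 2)  {r^2, r^4} (size 2)  {s, sr^2, ...} (size 3)  {sr, sr^3, ...} (size 3)
  chi_1 (triv)               1             1               1                    1                    1                        1                       
  chi_2 (sign: r->1, s->-1)  1             1               1                    1                    -1                       -1                      
  chi_3 (r->-1, s->1)        1             -1              -1                   1                    1                        -1                      
  chi_4 (r->-1, s->-1)       1             -1              -1                   1                    -1                       1                       
  chi_5 (2d, j=1)            2             -2              1                    -1                   0                        0                       
  chi_6 (2d, j=2)            2             2               -1                   -1                   0                        0                       

Spot check: chi_4 (r->-1, s->-1) on {r^2, r^4} = 1.

Reasoning: D_6 has order 2*6 = 12 with 6 conjugacy classes, hence 6 irreducibles. Sum of squared dims 1 + 1 + 1 + 1 + 4 + 4 = 12 = |G|. Linear characters come from the abelianisation; the 2-dimensional irreps have character r^k -> 2*cos(2*pi*j*k/6), reflections -> 0.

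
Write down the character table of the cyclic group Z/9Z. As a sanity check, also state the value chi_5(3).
Character table of Z/9Z (irreps indexed chi_0,...,chi_8 with chi_k(m) = zeta_9^(k*m), zeta_9 = exp(2*pi*i/9)):
  irrep \ class  {0} (size 1)  {1} (size 1)    {2} (size 1)    {3} (size 1)    {4} (size 1)    {5} (size 1)    {6} (size 1)    {7} (size 1)    {8} (size 1)  
  chi_0          1             1               1               1               1               1               1               1               1             
  chi_1          1             exp(2*I*pi/9)   exp(4*I*pi/9)   exp(2*I*pi/3)   exp(8*I*pi/9)   exp(-8*I*pi/9)  exp(-2*I*pi/3)  exp(-4*I*pi/9)  exp(-2*I*pi/9)
  chi_2          1             exp(4*I*pi/9)   exp(8*I*pi/9)   exp(-2*I*pi/3)  exp(-2*I*pi/9)  exp(2*I*pi/9)   exp(2*I*pi/3)   exp(-8*I*pi/9)  exp(-4*I*pi/9)
  chi_3          1             exp(2*I*pi/3)   exp(-2*I*pi/3)  1               exp(2*I*pi/3)   exp(-2*I*pi/3)  1               exp(2*I*pi/3)   exp(-2*I*pi/3)
  chi_4          1             exp(8*I*pi/9)   exp(-2*I*pi/9)  exp(2*I*pi/3)   exp(-4*I*pi/9)  exp(4*I*pi/9)   exp(-2*I*pi/3)  exp(2*I*pi/9)   exp(-8*I*pi/9)
  chi_5          1             exp(-8*I*pi/9)  exp(2*I*pi/9)   exp(-2*I*pi/3)  exp(4*I*pi/9)   exp(-4*I*pi/9)  exp(2*I*pi/3)   exp(-2*I*pi/9)  exp(8*I*pi/9) 
  chi_6          1             exp(-2*I*pi/3)  exp(2*I*pi/3)   1               exp(-2*I*pi/3)  exp(2*I*pi/3)   1               exp(-2*I*pi/3)  exp(2*I*pi/3) 
  chi_7          1             exp(-4*I*pi/9)  exp(-8*I*pi/9)  exp(2*I*pi/3)   exp(2*I*pi/9)   exp(-2*I*pi/9)  exp(-2*I*pi/3)  exp(8*I*pi/9)   exp(4*I*pi/9) 
  chi_8          1             exp(-2*I*pi/9)  exp(-4*I*pi/9)  exp(-2*I*pi/3)  exp(-8*I*pi/9)  exp(8*I*pi/9)   exp(2*I*pi/3)   exp(4*I*pi/9)   exp(2*I*pi/9) 

Spot check: chi_5(3) = zeta_9^(5*3) = zeta_9^15 = exp(-2*I*pi/3).

Why: Z/9Z is abelian, so all 9 irreducible complex representations are 1-dimensional. They are given by chi_k(m) = zeta_9^(k*m) for k = 0,...,8. Row orthogonality: sum_m chi_k(m) conj(chi_l(m)) = 9 * [k = l].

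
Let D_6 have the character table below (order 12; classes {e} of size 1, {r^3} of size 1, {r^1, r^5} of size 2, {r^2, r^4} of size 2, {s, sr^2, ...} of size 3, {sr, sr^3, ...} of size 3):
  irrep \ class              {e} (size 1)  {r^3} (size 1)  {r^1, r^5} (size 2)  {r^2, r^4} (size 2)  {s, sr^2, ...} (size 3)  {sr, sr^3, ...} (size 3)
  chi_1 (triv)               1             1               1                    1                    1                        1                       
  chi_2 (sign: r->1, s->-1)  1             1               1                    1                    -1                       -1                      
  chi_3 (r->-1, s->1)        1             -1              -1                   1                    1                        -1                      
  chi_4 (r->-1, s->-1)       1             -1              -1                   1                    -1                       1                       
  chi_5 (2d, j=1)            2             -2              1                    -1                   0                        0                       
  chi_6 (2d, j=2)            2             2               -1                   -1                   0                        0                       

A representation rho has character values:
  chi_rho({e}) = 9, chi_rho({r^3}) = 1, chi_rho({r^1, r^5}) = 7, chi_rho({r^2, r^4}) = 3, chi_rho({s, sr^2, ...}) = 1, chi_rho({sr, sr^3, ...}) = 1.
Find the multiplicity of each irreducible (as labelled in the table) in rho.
Multiplicities: chi_1: 3, chi_2: 2, chi_3: 0, chi_4: 0, chi_5: 2, chi_6: 0.

Reasoning: Use <chi_rho, chi> = (1/|G|) sum_C |C| * chi_rho(C) * conj(chi(C)) with |G| = 12 for each irreducible chi in the table:
  <chi_rho, chi_1> = (1/12)[1*(9)*conj(1) + 1*(1)*conj(1) + 2*(7)*conj(1) + 2*(3)*conj(1) + 3*(1)*conj(1) + 3*(1)*conj(1)]
      = (1/12)[(9) + (1) + (14) + (6) + (3) + (3)] = 36/12 = 3
  <chi_rho, chi_2> = (1/12)[1*(9)*conj(1) + 1*(1)*conj(1) + 2*(7)*conj(1) + 2*(3)*conj(1) + 3*(1)*conj(-1) + 3*(1)*conj(-1)]
      = (1/12)[(9) + (1) + (14) + (6) + (-3) + (-3)] = 24/12 = 2
  <chi_rho, chi_3> = (1/12)[1*(9)*conj(1) + 1*(1)*conj(-1) + 2*(7)*conj(-1) + 2*(3)*conj(1) + 3*(1)*conj(1) + 3*(1)*conj(-1)]
      = (1/12)[(9) + (-1) + (-14) + (6) + (3) + (-3)] = 0/12 = 0
  <chi_rho, chi_4> = (1/12)[1*(9)*conj(1) + 1*(1)*conj(-1) + 2*(7)*conj(-1) + 2*(3)*conj(1) + 3*(1)*conj(-1) + 3*(1)*conj(1)]
      = (1/12)[(9) + (-1) + (-14) + (6) + (-3) + (3)] = 0/12 = 0
  <chi_rho, chi_5> = (1/12)[1*(9)*conj(2) + 1*(1)*conj(-2) + 2*(7)*conj(1) + 2*(3)*conj(-1) + 3*(1)*conj(0) + 3*(1)*conj(0)]
      = (1/12)[(18) + (-2) + (14) + (-6) + (0) + (0)] = 24/12 = 2
  <chi_rho, chi_6> = (1/12)[1*(9)*conj(2) + 1*(1)*conj(2) + 2*(7)*conj(-1) + 2*(3)*conj(-1) + 3*(1)*conj(0) + 3*(1)*conj(0)]
      = (1/12)[(18) + (2) + (-14) + (-6) + (0) + (0)] = 0/12 = 0
Dimension check: dim(rho) = sum (mult * dim) = 3*1 + 2*1 + 0*1 + 0*1 + 2*2 + 0*2 = 9 = chi_rho(e) = 9.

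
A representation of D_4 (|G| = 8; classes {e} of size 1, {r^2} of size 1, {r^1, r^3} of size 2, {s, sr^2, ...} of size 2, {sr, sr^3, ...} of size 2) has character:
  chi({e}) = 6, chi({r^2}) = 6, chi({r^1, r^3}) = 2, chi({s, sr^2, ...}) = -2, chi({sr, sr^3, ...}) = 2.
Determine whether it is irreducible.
Not irreducible (reducible): <chi, chi> = 12 > 1.

Argument: <chi, chi> = (1/|G|) sum_C |C| * |chi(C)|^2 = (1/8)[1*|6|^2 + 1*|6|^2 + 2*|2|^2 + 2*|-2|^2 + 2*|2|^2]
  = (1/8)[(36) + (36) + (8) + (8) + (8)] = 96/8 = 12.
A character is irreducible iff <chi, chi> = 1, so this representation is reducible.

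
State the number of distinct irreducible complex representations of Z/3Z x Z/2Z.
6

Explanation: The number of irreducible complex representations of a finite group equals its number of conjugacy classes. Z/3Z x Z/2Z is abelian of order 6, so every element is its own conjugacy class: 6 classes, so Z/3Z x Z/2Z (order 6) has exactly 6 irreducible complex representations.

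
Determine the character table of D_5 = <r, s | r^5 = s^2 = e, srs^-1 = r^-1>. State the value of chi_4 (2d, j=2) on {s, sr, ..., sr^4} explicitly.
Conjugacy classes: {e} of size 1, {r^1, r^4} of size 2, {r^2, r^3} of size 2, {s, sr, ..., sr^4} of size 5.
Character table:
  irrep \ class              {e} (size 1)  {r^1, r^4} (size 2)  {r^2, r^3} (size 2)  {s, sr, ..., sr^4} (size 5)
  chi_1 (triv)               1             1                    1                    1                          
  chi_2 (sign: r->1, s->-1)  1             1                    1                    -1                         
  chi_3 (2d, j=1)            2             -1/2 + sqrt(5)/2     -sqrt(5)/2 - 1/2     0                          
  chi_4 (2d, j=2)            2             -sqrt(5)/2 - 1/2     -1/2 + sqrt(5)/2     0                          

Spot check: chi_4 (2d, j=2) on {s, sr, ..., sr^4} = 0.

Solution. D_5 has order 2*5 = 10 with 4 conjugacy classes, hence 4 irreducibles. Sum of squared dims 1 + 1 + 4 + 4 = 10 = |G|. Linear characters come from the abelianisation; the 2-dimensional irreps have character r^k -> 2*cos(2*pi*j*k/5), reflections -> 0.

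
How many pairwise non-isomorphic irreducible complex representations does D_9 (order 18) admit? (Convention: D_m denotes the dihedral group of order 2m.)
6

Justification: The number of irreducible complex representations of a finite group equals its number of conjugacy classes. D_9 has 6 conjugacy classes ((n+3)/2 for n odd), so D_9 (order 18) has exactly 6 irreducible complex representations.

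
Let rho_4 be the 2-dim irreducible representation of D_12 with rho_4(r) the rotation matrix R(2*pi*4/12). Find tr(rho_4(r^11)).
chi_{rho_4}(r^11) = 2*cos(2*pi*4*11/12) = -1

Working: rho_4(r^11) is rotation by angle 2*pi*4*11/12, whose trace is 2*cos(2*pi*4*11/12) = -1.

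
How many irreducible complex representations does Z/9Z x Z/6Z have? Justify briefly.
54

Working: The number of irreducible complex representations of a finite group equals its number of conjugacy classes. Z/9Z x Z/6Z is abelian of order 54, so every element is its own conjugacy class: 54 classes, so Z/9Z x Z/6Z (order 54) has exactly 54 irreducible complex representations.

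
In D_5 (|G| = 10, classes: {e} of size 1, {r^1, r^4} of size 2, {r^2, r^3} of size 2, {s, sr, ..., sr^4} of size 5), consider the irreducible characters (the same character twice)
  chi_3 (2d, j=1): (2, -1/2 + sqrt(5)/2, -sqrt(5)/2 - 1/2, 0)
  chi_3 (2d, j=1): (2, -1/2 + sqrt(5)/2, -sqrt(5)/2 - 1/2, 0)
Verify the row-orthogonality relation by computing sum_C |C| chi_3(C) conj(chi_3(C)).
Sum = 10 = |G| = 10; so <chi_3, chi_3> = 1 (norm-1 confirms irreducibility).

Explanation: Compute term by term over conjugacy classes (|C| * chi_3(C) * conj(chi_3(C))):
  1*(2)*conj(2) + 2*(-1/2 + sqrt(5)/2)*conj(-1/2 + sqrt(5)/2) + 2*(-sqrt(5)/2 - 1/2)*conj(-sqrt(5)/2 - 1/2) + 5*(0)*conj(0)
  = (4) + (3 - sqrt(5)) + (sqrt(5) + 3) + (0)
  = 10.
Dividing by |G| = 10 gives 10/10 = 1, matching the row-orthogonality relation <chi_3, chi_3> = [chi_3 = chi_3].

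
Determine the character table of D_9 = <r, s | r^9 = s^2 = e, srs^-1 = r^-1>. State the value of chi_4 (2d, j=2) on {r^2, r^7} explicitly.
Conjugacy classes: {e} of size 1, {r^1, r^8} of size 2, {r^2, r^7} of size 2, {r^3, r^6} of size 2, {r^4, r^5} of size 2, {s, sr, ..., sr^8} of size 9.
Character table:
  irrep \ class              {e} (size 1)  {r^1, r^8} (size 2)  {r^2, r^7} (size 2)  {r^3, r^6} (size 2)  {r^4, r^5} (size 2)  {s, sr, ..., sr^8} (size 9)
  chi_1 (triv)               1             1                    1                    1                    1                    1                          
  chi_2 (sign: r->1, s->-1)  1             1                    1                    1                    1                    -1                         
  chi_3 (2d, j=1)            2             2*cos(2*pi/9)        2*cos(4*pi/9)        -1                   -2*cos(pi/9)         0                          
  chi_4 (2d, j=2)            2             2*cos(4*pi/9)        -2*cos(pi/9)         -1                   2*cos(2*pi/9)        0                          
  chi_5 (2d, j=3)            2             -1                   -1                   2                    -1                   0                          
  chi_6 (2d, j=4)            2             -2*cos(pi/9)         2*cos(2*pi/9)        -1                   2*cos(4*pi/9)        0                          

Spot check: chi_4 (2d, j=2) on {r^2, r^7} = -2*cos(pi/9).

Why: D_9 has order 2*9 = 18 with 6 conjugacy classes, hence 6 irreducibles. Sum of squared dims 1 + 1 + 4 + 4 + 4 + 4 = 18 = |G|. Linear characters come from the abelianisation; the 2-dimensional irreps have character r^k -> 2*cos(2*pi*j*k/9), reflections -> 0.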